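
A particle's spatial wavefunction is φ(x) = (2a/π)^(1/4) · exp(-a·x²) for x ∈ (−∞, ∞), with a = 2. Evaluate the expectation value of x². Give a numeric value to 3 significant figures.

0.125

⟨x²⟩ = ∫ x²·|φ|² dx (integrals over the domain).
Gaussian moments: ∫x^(2j)·e^(−2ax²) dx = (2j−1)!!/(4a)^j · √(π/(2a)), odd powers integrate to 0; here √(π/(2a)) = 0.88623.
⟨x²⟩ = 0.12500.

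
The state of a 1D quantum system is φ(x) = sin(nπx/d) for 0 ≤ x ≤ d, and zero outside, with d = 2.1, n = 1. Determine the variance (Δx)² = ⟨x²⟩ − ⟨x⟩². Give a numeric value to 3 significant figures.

0.144

Compute ⟨x⟩ and ⟨x²⟩ separately, then (Δx)² = ⟨x²⟩ − ⟨x⟩².
With sin²θ = (1 − cos2θ)/2 on 0 ≤ x ≤ d: ∫sin²(nπx/d) dx = d/2, ∫x·sin²(nπx/d) dx = d²/4, ∫x²·sin²(nπx/d) dx = d³·(1/6 − 1/(4n²π²)); higher powers xᵏ the same way, integrating xᵏ·cos(2nπx/d) by parts.
Normalization: ∫|φ|² dx = 1.0500.
⟨x⟩ = 1.0500 and ⟨x²⟩ = 1.2466.
(Δx)² = 1.2466 − (1.0500)² = 0.14409.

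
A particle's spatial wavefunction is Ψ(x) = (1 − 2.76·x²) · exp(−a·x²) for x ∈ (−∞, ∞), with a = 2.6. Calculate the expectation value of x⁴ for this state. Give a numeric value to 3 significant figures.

⟨x⁴⟩ = ∫ x⁴·|Ψ|² dx / ∫|Ψ|² dx (integrals over the domain).
Expand each integrand as polynomial × e^(−2ax²) and use ∫x^(2j)·e^(−2ax²) dx = (2j−1)!!/(4a)^j · √(π/(2a)), odd powers → 0; here √(π/(2a)) = 0.77727.
State is unnormalized: ∫|Ψ|² dx = 0.52895, and ∫Ψ*·x⁴·Ψ dx = 0.017488, so ⟨x⁴⟩ = 0.017488 / 0.52895.
⟨x⁴⟩ = 0.033062.

0.0331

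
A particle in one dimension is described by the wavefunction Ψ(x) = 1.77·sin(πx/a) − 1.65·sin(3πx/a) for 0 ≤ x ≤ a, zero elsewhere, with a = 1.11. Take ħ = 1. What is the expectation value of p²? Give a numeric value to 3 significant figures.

37.8

p² Ψ = −ħ² d²Ψ/dx²; ⟨p²⟩ = −ħ² ∫ Ψ*·Ψ'' dx / ∫|Ψ|² dx.
d²/dx² sin(jπx/a) = −(jπ/a)²·sin(jπx/a); on 0 ≤ x ≤ a, ∫sin²(jπx/a) dx = a/2 and ∫sin(jπx/a)·sin(lπx/a) dx = 0 for j ≠ l, so only diagonal terms survive in ∫|Ψ|² and ∫Ψ·Ψ″; ∫Ψ·Ψ′ dx = [Ψ²/2] between the walls = 0.
State is unnormalized: ∫|Ψ|² dx = 3.2497, and ∫Ψ*·(−ħ² Ψ'') dx = 122.86, so ⟨p²⟩ = 122.86 / 3.2497.
⟨p²⟩ = 37.806.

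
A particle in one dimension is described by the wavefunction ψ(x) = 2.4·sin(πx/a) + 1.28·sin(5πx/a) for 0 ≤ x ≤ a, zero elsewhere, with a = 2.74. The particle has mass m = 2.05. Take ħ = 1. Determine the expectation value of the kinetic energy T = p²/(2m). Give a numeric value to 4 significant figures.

2.025

T = −(ħ²/2m) d²/dx², so ⟨T⟩ = −(ħ²/2m) ∫ ψ*·ψ'' dx / ∫|ψ|² dx; with m = 2.05.
d²/dx² sin(jπx/a) = −(jπ/a)²·sin(jπx/a); on 0 ≤ x ≤ a, ∫sin²(jπx/a) dx = a/2 and ∫sin(jπx/a)·sin(lπx/a) dx = 0 for j ≠ l, so only diagonal terms survive in ∫|ψ|² and ∫ψ·ψ″; ∫ψ·ψ′ dx = [ψ²/2] between the walls = 0.
State is unnormalized: ∫|ψ|² dx = 10.136, and ∫ψ*·(−ħ²/2m · ψ'') dx = 20.523, so ⟨T⟩ = 20.523 / 10.136.
⟨T⟩ = 2.0248.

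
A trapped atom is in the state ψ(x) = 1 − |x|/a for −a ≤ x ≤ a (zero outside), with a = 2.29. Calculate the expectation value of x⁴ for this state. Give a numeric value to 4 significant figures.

⟨x⁴⟩ = ∫ x⁴·|ψ|² dx / ∫|ψ|² dx (integrals over the domain).
ψ is even, so ∫ over [−a, a] = 2∫₀ᵃ with ψ = 1 − x/a there: ∫₀ᵃ (1 − x/a)² dx = a/3, ∫₀ᵃ x²(1 − x/a)² dx = a³/30, ∫₀ᵃ x⁴(1 − x/a)² dx = a⁵/105.
State is unnormalized: ∫|ψ|² dx = 1.5267, and ∫ψ*·x⁴·ψ dx = 1.1995, so ⟨x⁴⟩ = 1.1995 / 1.5267.
⟨x⁴⟩ = 0.78573.

0.7857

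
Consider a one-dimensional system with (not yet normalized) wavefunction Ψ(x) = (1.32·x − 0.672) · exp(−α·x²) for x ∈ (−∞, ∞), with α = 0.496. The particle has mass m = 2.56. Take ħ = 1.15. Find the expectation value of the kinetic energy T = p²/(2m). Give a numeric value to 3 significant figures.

0.297

T = −(ħ²/2m) d²/dx², so ⟨T⟩ = −(ħ²/2m) ∫ Ψ*·Ψ'' dx / ∫|Ψ|² dx; with m = 2.56.
Expand each integrand as polynomial × e^(−2αx²) and use ∫x^(2j)·e^(−2αx²) dx = (2j−1)!!/(4α)^j · √(π/(2α)), odd powers → 0; here √(π/(2α)) = 1.7796. Differentiate with the product rule, d/dx e^(−αx²) = −2αx·e^(−αx²).
State is unnormalized: ∫|Ψ|² dx = 2.3665, and ∫Ψ*·(−ħ²/2m · Ψ'') dx = 0.70365, so ⟨T⟩ = 0.70365 / 2.3665.
⟨T⟩ = 0.29734.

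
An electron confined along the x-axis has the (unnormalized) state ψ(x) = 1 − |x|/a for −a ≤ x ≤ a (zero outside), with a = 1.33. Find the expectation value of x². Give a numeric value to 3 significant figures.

⟨x²⟩ = ∫ x²·|ψ|² dx / ∫|ψ|² dx (integrals over the domain).
ψ is even, so ∫ over [−a, a] = 2∫₀ᵃ with ψ = 1 − x/a there: ∫₀ᵃ (1 − x/a)² dx = a/3, ∫₀ᵃ x²(1 − x/a)² dx = a³/30, ∫₀ᵃ x⁴(1 − x/a)² dx = a⁵/105.
State is unnormalized: ∫|ψ|² dx = 0.88667, and ∫ψ*·x²·ψ dx = 0.15684, so ⟨x²⟩ = 0.15684 / 0.88667.
⟨x²⟩ = 0.17689.

0.177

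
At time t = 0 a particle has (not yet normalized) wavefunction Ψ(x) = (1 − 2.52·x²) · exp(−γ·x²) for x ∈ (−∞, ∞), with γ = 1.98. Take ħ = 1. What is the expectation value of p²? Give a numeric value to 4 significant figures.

6.958

p² Ψ = −ħ² d²Ψ/dx²; ⟨p²⟩ = −ħ² ∫ Ψ*·Ψ'' dx / ∫|Ψ|² dx.
Expand each integrand as polynomial × e^(−2γx²) and use ∫x^(2j)·e^(−2γx²) dx = (2j−1)!!/(4γ)^j · √(π/(2γ)), odd powers → 0; here √(π/(2γ)) = 0.89069. Differentiate with the product rule, d/dx e^(−γx²) = −2γx·e^(−γx²).
State is unnormalized: ∫|Ψ|² dx = 0.59441, and ∫Ψ*·(−ħ² Ψ'') dx = 4.1356, so ⟨p²⟩ = 4.1356 / 0.59441.
⟨p²⟩ = 6.9576.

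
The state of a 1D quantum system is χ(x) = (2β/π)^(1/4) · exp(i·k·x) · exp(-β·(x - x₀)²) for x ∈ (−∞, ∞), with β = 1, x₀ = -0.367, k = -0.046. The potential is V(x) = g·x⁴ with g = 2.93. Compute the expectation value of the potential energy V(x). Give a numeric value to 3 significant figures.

1.19

⟨V⟩ = ∫ V(x)·|χ|² dx.
Gaussian moments (u = x − x₀): ∫u^(2j)·e^(−2βu²) du = (2j−1)!!/(4β)^j · √(π/(2β)), odd powers integrate to 0; here √(π/(2β)) = 1.2533.
⟨V⟩ = 1.1945.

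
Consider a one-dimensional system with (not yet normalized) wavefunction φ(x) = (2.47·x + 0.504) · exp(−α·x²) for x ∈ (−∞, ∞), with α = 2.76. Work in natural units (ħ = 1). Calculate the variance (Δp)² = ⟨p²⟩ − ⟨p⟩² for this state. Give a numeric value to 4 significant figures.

6.542

Compute ⟨p⟩ and ⟨p²⟩ separately; (Δp)² = ⟨p²⟩ − ⟨p⟩².
Expand each integrand as polynomial × e^(−2αx²) and use ∫x^(2j)·e^(−2αx²) dx = (2j−1)!!/(4α)^j · √(π/(2α)), odd powers → 0; here √(π/(2α)) = 0.75441. Differentiate with the product rule, d/dx e^(−αx²) = −2αx·e^(−αx²).
Normalization: ∫|φ|² dx = 0.60853.
⟨p⟩ = 0.0000 and ⟨p²⟩ = 6.5417.
(Δp)² = 6.5417 − (0.0000)² = 6.5417.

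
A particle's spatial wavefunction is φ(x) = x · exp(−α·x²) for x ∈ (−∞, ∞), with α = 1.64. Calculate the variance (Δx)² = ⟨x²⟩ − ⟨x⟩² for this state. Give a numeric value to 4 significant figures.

0.4573

Compute ⟨x⟩ and ⟨x²⟩ separately, then (Δx)² = ⟨x²⟩ − ⟨x⟩².
Expand each integrand as polynomial × e^(−2αx²) and use ∫x^(2j)·e^(−2αx²) dx = (2j−1)!!/(4α)^j · √(π/(2α)), odd powers → 0; here √(π/(2α)) = 0.97867.
Normalization: ∫|φ|² dx = 0.14919.
⟨x⟩ = 0.0000 and ⟨x²⟩ = 0.45732.
(Δx)² = 0.45732 − (0.0000)² = 0.45732.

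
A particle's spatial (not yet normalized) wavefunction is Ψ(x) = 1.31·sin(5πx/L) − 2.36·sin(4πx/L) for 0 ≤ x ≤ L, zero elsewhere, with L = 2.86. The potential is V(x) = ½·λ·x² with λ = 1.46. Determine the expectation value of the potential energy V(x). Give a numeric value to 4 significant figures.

2.987

⟨V⟩ = ∫ V(x)·|Ψ|² dx / ∫|Ψ|² dx.
On 0 ≤ x ≤ L (j ≠ l): ∫sin²(jπx/L) dx = L/2, ∫sin(jπx/L)·sin(lπx/L) dx = 0; diagonal moments ∫x·sin²(jπx/L) dx = L²/4, ∫x²·sin²(jπx/L) dx = L³·(1/6 − 1/(4j²π²)); cross terms ∫x·sin(jπx/L)·sin(lπx/L) dx = 0 for j + l even and −4jlL²/(π²(j² − l²)²) for j + l odd, ∫x²·sin(jπx/L)·sin(lπx/L) dx = (−1)^(j+l)·4jlL³/(π²(j² − l²)²); higher powers the same way via product-to-sum and parts.
State is unnormalized: ∫|Ψ|² dx = 10.419, and ∫Ψ*·V(x)·Ψ dx = 31.123, so ⟨V⟩ = 31.123 / 10.419.
⟨V⟩ = 2.9873.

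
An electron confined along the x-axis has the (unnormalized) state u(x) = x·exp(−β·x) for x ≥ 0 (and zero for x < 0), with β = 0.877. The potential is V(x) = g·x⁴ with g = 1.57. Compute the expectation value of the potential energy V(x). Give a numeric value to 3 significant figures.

⟨V⟩ = ∫ V(x)·|u|² dx / ∫|u|² dx.
Every integrand reduces to terms xʲ·e^(−2βx) on [0, ∞); use ∫₀^∞ xʲ·e^(−2βx) dx = j!/(2β)^(j+1).
State is unnormalized: ∫|u|² dx = 0.37063, and ∫u*·V(x)·u dx = 22.132, so ⟨V⟩ = 22.132 / 0.37063.
⟨V⟩ = 59.715.

59.7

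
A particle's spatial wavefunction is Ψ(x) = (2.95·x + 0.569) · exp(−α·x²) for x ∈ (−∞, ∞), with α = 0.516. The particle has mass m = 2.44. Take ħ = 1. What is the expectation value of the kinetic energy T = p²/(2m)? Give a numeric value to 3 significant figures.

0.302

T = −(ħ²/2m) d²/dx², so ⟨T⟩ = −(ħ²/2m) ∫ Ψ*·Ψ'' dx / ∫|Ψ|² dx; with m = 2.44.
Expand each integrand as polynomial × e^(−2αx²) and use ∫x^(2j)·e^(−2αx²) dx = (2j−1)!!/(4α)^j · √(π/(2α)), odd powers → 0; here √(π/(2α)) = 1.7448. Differentiate with the product rule, d/dx e^(−αx²) = −2αx·e^(−αx²).
State is unnormalized: ∫|Ψ|² dx = 7.9214, and ∫Ψ*·(−ħ²/2m · Ψ'') dx = 2.3933, so ⟨T⟩ = 2.3933 / 7.9214.
⟨T⟩ = 0.30213.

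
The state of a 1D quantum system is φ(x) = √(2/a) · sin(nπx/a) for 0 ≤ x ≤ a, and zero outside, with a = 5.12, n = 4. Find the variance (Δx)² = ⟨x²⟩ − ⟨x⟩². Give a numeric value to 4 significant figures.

2.102

Compute ⟨x⟩ and ⟨x²⟩ separately, then (Δx)² = ⟨x²⟩ − ⟨x⟩².
With sin²θ = (1 − cos2θ)/2 on 0 ≤ x ≤ a: ∫sin²(nπx/a) dx = a/2, ∫x·sin²(nπx/a) dx = a²/4, ∫x²·sin²(nπx/a) dx = a³·(1/6 − 1/(4n²π²)); higher powers xᵏ the same way, integrating xᵏ·cos(2nπx/a) by parts.
⟨x⟩ = 2.5600 and ⟨x²⟩ = 8.6551.
(Δx)² = 8.6551 − (2.5600)² = 2.1015.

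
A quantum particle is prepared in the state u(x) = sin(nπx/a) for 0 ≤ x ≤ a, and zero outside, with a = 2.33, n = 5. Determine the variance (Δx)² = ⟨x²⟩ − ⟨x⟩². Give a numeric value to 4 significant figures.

Compute ⟨x⟩ and ⟨x²⟩ separately, then (Δx)² = ⟨x²⟩ − ⟨x⟩².
With sin²θ = (1 − cos2θ)/2 on 0 ≤ x ≤ a: ∫sin²(nπx/a) dx = a/2, ∫x·sin²(nπx/a) dx = a²/4, ∫x²·sin²(nπx/a) dx = a³·(1/6 − 1/(4n²π²)); higher powers xᵏ the same way, integrating xᵏ·cos(2nπx/a) by parts.
Normalization: ∫|u|² dx = 1.1650.
⟨x⟩ = 1.1650 and ⟨x²⟩ = 1.7986.
(Δx)² = 1.7986 − (1.1650)² = 0.44141.

0.4414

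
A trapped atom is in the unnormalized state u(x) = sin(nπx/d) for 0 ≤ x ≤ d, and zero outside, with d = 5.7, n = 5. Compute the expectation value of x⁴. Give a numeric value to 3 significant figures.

207.

⟨x⁴⟩ = ∫ x⁴·|u|² dx / ∫|u|² dx (integrals over the domain).
With sin²θ = (1 − cos2θ)/2 on 0 ≤ x ≤ d: ∫sin²(nπx/d) dx = d/2, ∫x·sin²(nπx/d) dx = d²/4, ∫x²·sin²(nπx/d) dx = d³·(1/6 − 1/(4n²π²)); higher powers xᵏ the same way, integrating xᵏ·cos(2nπx/d) by parts.
State is unnormalized: ∫|u|² dx = 2.8500, and ∫u*·x⁴·u dx = 589.57, so ⟨x⁴⟩ = 589.57 / 2.8500.
⟨x⁴⟩ = 206.87.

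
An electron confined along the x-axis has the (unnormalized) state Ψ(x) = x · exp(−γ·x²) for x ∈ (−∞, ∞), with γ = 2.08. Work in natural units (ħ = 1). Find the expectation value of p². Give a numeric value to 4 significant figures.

6.240

p² Ψ = −ħ² d²Ψ/dx²; ⟨p²⟩ = −ħ² ∫ Ψ*·Ψ'' dx / ∫|Ψ|² dx.
Expand each integrand as polynomial × e^(−2γx²) and use ∫x^(2j)·e^(−2γx²) dx = (2j−1)!!/(4γ)^j · √(π/(2γ)), odd powers → 0; here √(π/(2γ)) = 0.86902. Differentiate with the product rule, d/dx e^(−γx²) = −2γx·e^(−γx²).
State is unnormalized: ∫|Ψ|² dx = 0.10445, and ∫Ψ*·(−ħ² Ψ'') dx = 0.65176, so ⟨p²⟩ = 0.65176 / 0.10445.
⟨p²⟩ = 6.2400.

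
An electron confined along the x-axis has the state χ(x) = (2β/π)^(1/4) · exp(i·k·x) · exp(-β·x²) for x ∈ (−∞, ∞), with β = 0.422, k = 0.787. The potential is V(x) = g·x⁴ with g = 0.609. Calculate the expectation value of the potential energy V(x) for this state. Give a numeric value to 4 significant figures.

0.6412

⟨V⟩ = ∫ V(x)·|χ|² dx.
Gaussian moments: ∫x^(2j)·e^(−2βx²) dx = (2j−1)!!/(4β)^j · √(π/(2β)), odd powers integrate to 0; here √(π/(2β)) = 1.9293.
⟨V⟩ = 0.64120.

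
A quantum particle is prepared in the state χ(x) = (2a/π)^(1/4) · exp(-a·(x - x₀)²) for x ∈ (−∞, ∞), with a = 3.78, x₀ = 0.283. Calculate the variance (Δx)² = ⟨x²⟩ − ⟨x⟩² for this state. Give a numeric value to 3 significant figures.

0.0661

Compute ⟨x⟩ and ⟨x²⟩ separately, then (Δx)² = ⟨x²⟩ − ⟨x⟩².
Gaussian moments (u = x − x₀): ∫u^(2j)·e^(−2au²) du = (2j−1)!!/(4a)^j · √(π/(2a)), odd powers integrate to 0; here √(π/(2a)) = 0.64464.
⟨x⟩ = 0.28300 and ⟨x²⟩ = 0.14623.
(Δx)² = 0.14623 − (0.28300)² = 0.066138.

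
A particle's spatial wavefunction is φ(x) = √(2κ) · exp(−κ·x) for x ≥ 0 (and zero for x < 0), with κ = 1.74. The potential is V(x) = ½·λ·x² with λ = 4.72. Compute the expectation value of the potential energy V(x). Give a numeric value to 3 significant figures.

0.390

⟨V⟩ = ∫ V(x)·|φ|² dx.
Every integrand reduces to terms xʲ·e^(−2κx) on [0, ∞); use ∫₀^∞ xʲ·e^(−2κx) dx = j!/(2κ)^(j+1).
⟨V⟩ = 0.38975.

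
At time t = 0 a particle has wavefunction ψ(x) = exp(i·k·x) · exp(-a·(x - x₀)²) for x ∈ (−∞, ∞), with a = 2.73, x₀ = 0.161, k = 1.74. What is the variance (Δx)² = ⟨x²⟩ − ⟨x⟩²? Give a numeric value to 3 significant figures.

0.0916

Compute ⟨x⟩ and ⟨x²⟩ separately, then (Δx)² = ⟨x²⟩ − ⟨x⟩².
Gaussian moments (u = x − x₀): ∫u^(2j)·e^(−2au²) du = (2j−1)!!/(4a)^j · √(π/(2a)), odd powers integrate to 0; here √(π/(2a)) = 0.75854.
Normalization: ∫|ψ|² dx = 0.75854.
⟨x⟩ = 0.16100 and ⟨x²⟩ = 0.11750.
(Δx)² = 0.11750 − (0.16100)² = 0.091575.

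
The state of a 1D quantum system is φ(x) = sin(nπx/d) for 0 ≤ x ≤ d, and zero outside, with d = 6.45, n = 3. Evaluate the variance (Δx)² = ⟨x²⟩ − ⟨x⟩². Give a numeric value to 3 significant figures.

3.23

Compute ⟨x⟩ and ⟨x²⟩ separately, then (Δx)² = ⟨x²⟩ − ⟨x⟩².
With sin²θ = (1 − cos2θ)/2 on 0 ≤ x ≤ d: ∫sin²(nπx/d) dx = d/2, ∫x·sin²(nπx/d) dx = d²/4, ∫x²·sin²(nπx/d) dx = d³·(1/6 − 1/(4n²π²)); higher powers xᵏ the same way, integrating xᵏ·cos(2nπx/d) by parts.
Normalization: ∫|φ|² dx = 3.2250.
⟨x⟩ = 3.2250 and ⟨x²⟩ = 13.633.
(Δx)² = 13.633 − (3.2250)² = 3.2327.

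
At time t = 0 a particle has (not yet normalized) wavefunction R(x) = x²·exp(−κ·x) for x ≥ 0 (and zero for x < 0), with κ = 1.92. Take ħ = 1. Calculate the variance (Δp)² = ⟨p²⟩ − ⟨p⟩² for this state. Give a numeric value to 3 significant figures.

Compute ⟨p⟩ and ⟨p²⟩ separately; (Δp)² = ⟨p²⟩ − ⟨p⟩².
Differentiate x²·exp(−κ·x) with the product rule; every integrand then reduces to terms xʲ·e^(−2κx) on [0, ∞), with ∫₀^∞ xʲ·e^(−2κx) dx = j!/(2κ)^(j+1).
Normalization: ∫|R|² dx = 0.028745.
⟨p⟩ = 0.0000 and ⟨p²⟩ = 1.2288.
(Δp)² = 1.2288 − (0.0000)² = 1.2288.

1.23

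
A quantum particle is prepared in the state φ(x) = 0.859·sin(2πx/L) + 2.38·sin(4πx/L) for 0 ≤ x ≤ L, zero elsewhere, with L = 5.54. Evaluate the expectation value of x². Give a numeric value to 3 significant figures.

11.0

⟨x²⟩ = ∫ x²·|φ|² dx / ∫|φ|² dx (integrals over the domain).
On 0 ≤ x ≤ L (j ≠ l): ∫sin²(jπx/L) dx = L/2, ∫sin(jπx/L)·sin(lπx/L) dx = 0; diagonal moments ∫x·sin²(jπx/L) dx = L²/4, ∫x²·sin²(jπx/L) dx = L³·(1/6 − 1/(4j²π²)); cross terms ∫x·sin(jπx/L)·sin(lπx/L) dx = 0 for j + l even and −4jlL²/(π²(j² − l²)²) for j + l odd, ∫x²·sin(jπx/L)·sin(lπx/L) dx = (−1)^(j+l)·4jlL³/(π²(j² − l²)²); higher powers the same way via product-to-sum and parts.
State is unnormalized: ∫|φ|² dx = 17.734, and ∫φ*·x²·φ dx = 194.77, so ⟨x²⟩ = 194.77 / 17.734.
⟨x²⟩ = 10.982.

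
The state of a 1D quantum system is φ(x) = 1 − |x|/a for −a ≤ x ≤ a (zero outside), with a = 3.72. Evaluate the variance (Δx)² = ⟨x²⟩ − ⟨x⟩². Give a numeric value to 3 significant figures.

Compute ⟨x⟩ and ⟨x²⟩ separately, then (Δx)² = ⟨x²⟩ − ⟨x⟩².
φ is even, so ∫ over [−a, a] = 2∫₀ᵃ with φ = 1 − x/a there: ∫₀ᵃ (1 − x/a)² dx = a/3, ∫₀ᵃ x²(1 − x/a)² dx = a³/30, ∫₀ᵃ x⁴(1 − x/a)² dx = a⁵/105.
Normalization: ∫|φ|² dx = 2.4800.
⟨x⟩ = 0.0000 and ⟨x²⟩ = 1.3838.
(Δx)² = 1.3838 − (0.0000)² = 1.3838.

1.38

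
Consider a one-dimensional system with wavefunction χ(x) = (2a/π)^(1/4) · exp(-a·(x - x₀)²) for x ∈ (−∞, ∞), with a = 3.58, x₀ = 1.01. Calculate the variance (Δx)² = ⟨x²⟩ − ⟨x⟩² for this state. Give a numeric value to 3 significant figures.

Compute ⟨x⟩ and ⟨x²⟩ separately, then (Δx)² = ⟨x²⟩ − ⟨x⟩².
Gaussian moments (u = x − x₀): ∫u^(2j)·e^(−2au²) du = (2j−1)!!/(4a)^j · √(π/(2a)), odd powers integrate to 0; here √(π/(2a)) = 0.66240.
⟨x⟩ = 1.0100 and ⟨x²⟩ = 1.0899.
(Δx)² = 1.0899 − (1.0100)² = 0.069832.

0.0698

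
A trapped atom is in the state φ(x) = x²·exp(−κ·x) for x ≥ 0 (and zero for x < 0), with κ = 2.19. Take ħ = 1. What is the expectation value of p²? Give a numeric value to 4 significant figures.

1.599

p² φ = −ħ² d²φ/dx²; ⟨p²⟩ = −ħ² ∫ φ*·φ'' dx / ∫|φ|² dx.
Differentiate x²·exp(−κ·x) with the product rule; every integrand then reduces to terms xʲ·e^(−2κx) on [0, ∞), with ∫₀^∞ xʲ·e^(−2κx) dx = j!/(2κ)^(j+1).
State is unnormalized: ∫|φ|² dx = 0.014888, and ∫φ*·(−ħ² φ'') dx = 0.023802, so ⟨p²⟩ = 0.023802 / 0.014888.
⟨p²⟩ = 1.5987.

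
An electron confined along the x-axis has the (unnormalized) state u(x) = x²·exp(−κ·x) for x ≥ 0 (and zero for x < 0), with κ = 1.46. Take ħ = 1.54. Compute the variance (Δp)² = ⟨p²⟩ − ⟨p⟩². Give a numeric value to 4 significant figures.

1.685

Compute ⟨p⟩ and ⟨p²⟩ separately; (Δp)² = ⟨p²⟩ − ⟨p⟩².
Differentiate x²·exp(−κ·x) with the product rule; every integrand then reduces to terms xʲ·e^(−2κx) on [0, ∞), with ∫₀^∞ xʲ·e^(−2κx) dx = j!/(2κ)^(j+1).
Normalization: ∫|u|² dx = 0.11306.
⟨p⟩ = 0.0000 and ⟨p²⟩ = 1.6851.
(Δp)² = 1.6851 − (0.0000)² = 1.6851.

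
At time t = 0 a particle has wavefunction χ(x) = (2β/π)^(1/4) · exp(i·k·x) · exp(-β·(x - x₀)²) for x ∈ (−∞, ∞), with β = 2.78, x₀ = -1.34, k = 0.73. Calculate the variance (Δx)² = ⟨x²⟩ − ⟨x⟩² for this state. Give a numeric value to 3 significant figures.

0.0899

Compute ⟨x⟩ and ⟨x²⟩ separately, then (Δx)² = ⟨x²⟩ − ⟨x⟩².
Gaussian moments (u = x − x₀): ∫u^(2j)·e^(−2βu²) du = (2j−1)!!/(4β)^j · √(π/(2β)), odd powers integrate to 0; here √(π/(2β)) = 0.75169.
⟨x⟩ = -1.3400 and ⟨x²⟩ = 1.8855.
(Δx)² = 1.8855 − (-1.3400)² = 0.089928.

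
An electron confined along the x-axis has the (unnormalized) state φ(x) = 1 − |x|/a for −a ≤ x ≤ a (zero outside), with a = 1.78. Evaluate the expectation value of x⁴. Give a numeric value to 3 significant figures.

⟨x⁴⟩ = ∫ x⁴·|φ|² dx / ∫|φ|² dx (integrals over the domain).
φ is even, so ∫ over [−a, a] = 2∫₀ᵃ with φ = 1 − x/a there: ∫₀ᵃ (1 − x/a)² dx = a/3, ∫₀ᵃ x²(1 − x/a)² dx = a³/30, ∫₀ᵃ x⁴(1 − x/a)² dx = a⁵/105.
State is unnormalized: ∫|φ|² dx = 1.1867, and ∫φ*·x⁴·φ dx = 0.34036, so ⟨x⁴⟩ = 0.34036 / 1.1867.
⟨x⁴⟩ = 0.28682.

0.287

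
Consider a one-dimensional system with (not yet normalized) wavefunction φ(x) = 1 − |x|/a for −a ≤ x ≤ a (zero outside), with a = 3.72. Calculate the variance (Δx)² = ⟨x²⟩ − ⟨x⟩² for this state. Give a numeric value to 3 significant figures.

Compute ⟨x⟩ and ⟨x²⟩ separately, then (Δx)² = ⟨x²⟩ − ⟨x⟩².
φ is even, so ∫ over [−a, a] = 2∫₀ᵃ with φ = 1 − x/a there: ∫₀ᵃ (1 − x/a)² dx = a/3, ∫₀ᵃ x²(1 − x/a)² dx = a³/30, ∫₀ᵃ x⁴(1 − x/a)² dx = a⁵/105.
Normalization: ∫|φ|² dx = 2.4800.
⟨x⟩ = 0.0000 and ⟨x²⟩ = 1.3838.
(Δx)² = 1.3838 − (0.0000)² = 1.3838.

1.38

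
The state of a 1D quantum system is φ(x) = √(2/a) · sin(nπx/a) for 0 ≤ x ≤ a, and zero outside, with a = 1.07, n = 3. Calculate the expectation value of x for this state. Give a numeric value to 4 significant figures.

0.5350

⟨x⟩ = ∫ x·|φ|² dx (integrals over the domain).
With sin²θ = (1 − cos2θ)/2 on 0 ≤ x ≤ a: ∫sin²(nπx/a) dx = a/2, ∫x·sin²(nπx/a) dx = a²/4, ∫x²·sin²(nπx/a) dx = a³·(1/6 − 1/(4n²π²)); higher powers xᵏ the same way, integrating xᵏ·cos(2nπx/a) by parts.
⟨x⟩ = 0.53500.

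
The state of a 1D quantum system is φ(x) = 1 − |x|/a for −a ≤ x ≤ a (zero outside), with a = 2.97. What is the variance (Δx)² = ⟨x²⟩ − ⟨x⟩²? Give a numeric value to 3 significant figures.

Compute ⟨x⟩ and ⟨x²⟩ separately, then (Δx)² = ⟨x²⟩ − ⟨x⟩².
φ is even, so ∫ over [−a, a] = 2∫₀ᵃ with φ = 1 − x/a there: ∫₀ᵃ (1 − x/a)² dx = a/3, ∫₀ᵃ x²(1 − x/a)² dx = a³/30, ∫₀ᵃ x⁴(1 − x/a)² dx = a⁵/105.
Normalization: ∫|φ|² dx = 1.9800.
⟨x⟩ = 0.0000 and ⟨x²⟩ = 0.88209.
(Δx)² = 0.88209 − (0.0000)² = 0.88209.

0.882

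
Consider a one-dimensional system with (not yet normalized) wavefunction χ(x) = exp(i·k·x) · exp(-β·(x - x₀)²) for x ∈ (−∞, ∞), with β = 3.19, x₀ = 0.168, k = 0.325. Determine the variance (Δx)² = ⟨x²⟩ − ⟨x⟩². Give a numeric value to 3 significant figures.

Compute ⟨x⟩ and ⟨x²⟩ separately, then (Δx)² = ⟨x²⟩ − ⟨x⟩².
Gaussian moments (u = x − x₀): ∫u^(2j)·e^(−2βu²) du = (2j−1)!!/(4β)^j · √(π/(2β)), odd powers integrate to 0; here √(π/(2β)) = 0.70172.
Normalization: ∫|χ|² dx = 0.70172.
⟨x⟩ = 0.16800 and ⟨x²⟩ = 0.10659.
(Δx)² = 0.10659 − (0.16800)² = 0.078370.

0.0784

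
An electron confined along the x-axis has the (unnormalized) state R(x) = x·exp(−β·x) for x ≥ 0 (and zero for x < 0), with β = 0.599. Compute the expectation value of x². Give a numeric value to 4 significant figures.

⟨x²⟩ = ∫ x²·|R|² dx / ∫|R|² dx (integrals over the domain).
Every integrand reduces to terms xʲ·e^(−2βx) on [0, ∞); use ∫₀^∞ xʲ·e^(−2βx) dx = j!/(2β)^(j+1).
State is unnormalized: ∫|R|² dx = 1.1632, and ∫R*·x²·R dx = 9.7258, so ⟨x²⟩ = 9.7258 / 1.1632.
⟨x²⟩ = 8.3612.

8.361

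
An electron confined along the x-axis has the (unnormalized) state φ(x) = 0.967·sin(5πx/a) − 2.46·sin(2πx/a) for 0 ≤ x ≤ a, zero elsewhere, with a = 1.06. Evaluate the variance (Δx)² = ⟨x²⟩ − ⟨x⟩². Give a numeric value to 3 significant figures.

0.0808

Compute ⟨x⟩ and ⟨x²⟩ separately, then (Δx)² = ⟨x²⟩ − ⟨x⟩².
On 0 ≤ x ≤ a (j ≠ l): ∫sin²(jπx/a) dx = a/2, ∫sin(jπx/a)·sin(lπx/a) dx = 0; diagonal moments ∫x·sin²(jπx/a) dx = a²/4, ∫x²·sin²(jπx/a) dx = a³·(1/6 − 1/(4j²π²)); cross terms ∫x·sin(jπx/a)·sin(lπx/a) dx = 0 for j + l even and −4jla²/(π²(j² − l²)²) for j + l odd, ∫x²·sin(jπx/a)·sin(lπx/a) dx = (−1)^(j+l)·4jla³/(π²(j² − l²)²); higher powers the same way via product-to-sum and parts.
Normalization: ∫|φ|² dx = 3.7029.
⟨x⟩ = 0.54327 and ⟨x²⟩ = 0.37597.
(Δx)² = 0.37597 − (0.54327)² = 0.080827.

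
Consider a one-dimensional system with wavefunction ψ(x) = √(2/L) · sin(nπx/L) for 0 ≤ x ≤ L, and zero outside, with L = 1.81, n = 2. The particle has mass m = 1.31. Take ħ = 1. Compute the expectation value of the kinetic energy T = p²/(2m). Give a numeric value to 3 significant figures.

4.60

T = −(ħ²/2m) d²/dx², so ⟨T⟩ = −(ħ²/2m) ∫ ψ*·ψ'' dx; with m = 1.31.
d/dx sin(nπx/L) = (nπ/L)·cos(nπx/L) and d²/dx² sin(nπx/L) = −(nπ/L)²·sin(nπx/L); on 0 ≤ x ≤ L, ∫sin²(nπx/L) dx = L/2 and ∫sin(nπx/L)·cos(nπx/L) dx = 0.
⟨T⟩ = 4.5994.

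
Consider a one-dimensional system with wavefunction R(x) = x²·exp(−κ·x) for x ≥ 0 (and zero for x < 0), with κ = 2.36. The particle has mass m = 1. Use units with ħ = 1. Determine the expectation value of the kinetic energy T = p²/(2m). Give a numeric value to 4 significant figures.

T = −(ħ²/2m) d²/dx², so ⟨T⟩ = −(ħ²/2m) ∫ R*·R'' dx / ∫|R|² dx; with m = 1.
Differentiate x²·exp(−κ·x) with the product rule; every integrand then reduces to terms xʲ·e^(−2κx) on [0, ∞), with ∫₀^∞ xʲ·e^(−2κx) dx = j!/(2κ)^(j+1).
State is unnormalized: ∫|R|² dx = 0.010245, and ∫R*·(−ħ²/2m · R'') dx = 0.0095099, so ⟨T⟩ = 0.0095099 / 0.010245.
⟨T⟩ = 0.92827.

0.9283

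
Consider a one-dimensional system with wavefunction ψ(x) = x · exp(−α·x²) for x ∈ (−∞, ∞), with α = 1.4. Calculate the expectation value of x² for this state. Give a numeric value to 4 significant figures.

⟨x²⟩ = ∫ x²·|ψ|² dx / ∫|ψ|² dx (integrals over the domain).
Expand each integrand as polynomial × e^(−2αx²) and use ∫x^(2j)·e^(−2αx²) dx = (2j−1)!!/(4α)^j · √(π/(2α)), odd powers → 0; here √(π/(2α)) = 1.0592.
State is unnormalized: ∫|ψ|² dx = 0.18915, and ∫ψ*·x²·ψ dx = 0.10133, so ⟨x²⟩ = 0.10133 / 0.18915.
⟨x²⟩ = 0.53571.

0.5357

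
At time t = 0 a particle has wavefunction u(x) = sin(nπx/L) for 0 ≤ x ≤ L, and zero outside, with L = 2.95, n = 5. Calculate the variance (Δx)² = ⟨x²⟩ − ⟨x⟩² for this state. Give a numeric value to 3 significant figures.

0.708

Compute ⟨x⟩ and ⟨x²⟩ separately, then (Δx)² = ⟨x²⟩ − ⟨x⟩².
With sin²θ = (1 − cos2θ)/2 on 0 ≤ x ≤ L: ∫sin²(nπx/L) dx = L/2, ∫x·sin²(nπx/L) dx = L²/4, ∫x²·sin²(nπx/L) dx = L³·(1/6 − 1/(4n²π²)); higher powers xᵏ the same way, integrating xᵏ·cos(2nπx/L) by parts.
Normalization: ∫|u|² dx = 1.4750.
⟨x⟩ = 1.4750 and ⟨x²⟩ = 2.8832.
(Δx)² = 2.8832 − (1.4750)² = 0.70757.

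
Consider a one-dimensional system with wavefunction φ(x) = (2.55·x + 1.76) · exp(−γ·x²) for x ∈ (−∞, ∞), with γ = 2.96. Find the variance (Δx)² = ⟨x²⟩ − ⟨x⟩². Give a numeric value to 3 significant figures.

Compute ⟨x⟩ and ⟨x²⟩ separately, then (Δx)² = ⟨x²⟩ − ⟨x⟩².
Expand each integrand as polynomial × e^(−2γx²) and use ∫x^(2j)·e^(−2γx²) dx = (2j−1)!!/(4γ)^j · √(π/(2γ)), odd powers → 0; here √(π/(2γ)) = 0.72847.
Normalization: ∫|φ|² dx = 2.6566.
⟨x⟩ = 0.20788 and ⟨x²⟩ = 0.10990.
(Δx)² = 0.10990 − (0.20788)² = 0.066683.

0.0667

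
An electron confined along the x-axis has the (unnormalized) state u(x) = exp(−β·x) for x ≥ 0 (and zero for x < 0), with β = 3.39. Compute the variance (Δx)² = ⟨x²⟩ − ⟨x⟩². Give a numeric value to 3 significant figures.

Compute ⟨x⟩ and ⟨x²⟩ separately, then (Δx)² = ⟨x²⟩ − ⟨x⟩².
Every integrand reduces to terms xʲ·e^(−2βx) on [0, ∞); use ∫₀^∞ xʲ·e^(−2βx) dx = j!/(2β)^(j+1).
Normalization: ∫|u|² dx = 0.14749.
⟨x⟩ = 0.14749 and ⟨x²⟩ = 0.043508.
(Δx)² = 0.043508 − (0.14749)² = 0.021754.

0.0218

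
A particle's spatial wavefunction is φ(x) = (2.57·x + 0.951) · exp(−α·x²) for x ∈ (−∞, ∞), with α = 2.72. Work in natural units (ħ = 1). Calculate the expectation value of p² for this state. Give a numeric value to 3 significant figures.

p² φ = −ħ² d²φ/dx²; ⟨p²⟩ = −ħ² ∫ φ*·φ'' dx / ∫|φ|² dx.
Expand each integrand as polynomial × e^(−2αx²) and use ∫x^(2j)·e^(−2αx²) dx = (2j−1)!!/(4α)^j · √(π/(2α)), odd powers → 0; here √(π/(2α)) = 0.75993. Differentiate with the product rule, d/dx e^(−αx²) = −2αx·e^(−αx²).
State is unnormalized: ∫|φ|² dx = 1.1486, and ∫φ*·(−ħ² φ'') dx = 5.6339, so ⟨p²⟩ = 5.6339 / 1.1486.
⟨p²⟩ = 4.9049.

4.90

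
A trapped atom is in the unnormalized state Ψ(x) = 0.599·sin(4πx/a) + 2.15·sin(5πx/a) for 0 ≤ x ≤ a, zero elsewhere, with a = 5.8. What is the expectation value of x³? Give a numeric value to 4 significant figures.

⟨x³⟩ = ∫ x³·|Ψ|² dx / ∫|Ψ|² dx (integrals over the domain).
On 0 ≤ x ≤ a (j ≠ l): ∫sin²(jπx/a) dx = a/2, ∫sin(jπx/a)·sin(lπx/a) dx = 0; diagonal moments ∫x·sin²(jπx/a) dx = a²/4, ∫x²·sin²(jπx/a) dx = a³·(1/6 − 1/(4j²π²)); cross terms ∫x·sin(jπx/a)·sin(lπx/a) dx = 0 for j + l even and −4jla²/(π²(j² − l²)²) for j + l odd, ∫x²·sin(jπx/a)·sin(lπx/a) dx = (−1)^(j+l)·4jla³/(π²(j² − l²)²); higher powers the same way via product-to-sum and parts.
State is unnormalized: ∫|Ψ|² dx = 14.446, and ∫Ψ*·x³·Ψ dx = 437.71, so ⟨x³⟩ = 437.71 / 14.446.
⟨x³⟩ = 30.300.

30.30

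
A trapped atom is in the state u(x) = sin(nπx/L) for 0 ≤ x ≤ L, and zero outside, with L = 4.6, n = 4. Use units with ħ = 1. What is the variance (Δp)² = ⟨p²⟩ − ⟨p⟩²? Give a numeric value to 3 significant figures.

7.46

Compute ⟨p⟩ and ⟨p²⟩ separately; (Δp)² = ⟨p²⟩ − ⟨p⟩².
d/dx sin(nπx/L) = (nπ/L)·cos(nπx/L) and d²/dx² sin(nπx/L) = −(nπ/L)²·sin(nπx/L); on 0 ≤ x ≤ L, ∫sin²(nπx/L) dx = L/2 and ∫sin(nπx/L)·cos(nπx/L) dx = 0.
Normalization: ∫|u|² dx = 2.3000.
⟨p⟩ = 0.0000 and ⟨p²⟩ = 7.4628.
(Δp)² = 7.4628 − (0.0000)² = 7.4628.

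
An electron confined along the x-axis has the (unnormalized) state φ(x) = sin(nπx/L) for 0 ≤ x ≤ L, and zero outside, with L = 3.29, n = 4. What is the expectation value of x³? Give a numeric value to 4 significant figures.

8.734

⟨x³⟩ = ∫ x³·|φ|² dx / ∫|φ|² dx (integrals over the domain).
With sin²θ = (1 − cos2θ)/2 on 0 ≤ x ≤ L: ∫sin²(nπx/L) dx = L/2, ∫x·sin²(nπx/L) dx = L²/4, ∫x²·sin²(nπx/L) dx = L³·(1/6 − 1/(4n²π²)); higher powers xᵏ the same way, integrating xᵏ·cos(2nπx/L) by parts.
State is unnormalized: ∫|φ|² dx = 1.6450, and ∫φ*·x³·φ dx = 14.367, so ⟨x³⟩ = 14.367 / 1.6450.
⟨x³⟩ = 8.7337.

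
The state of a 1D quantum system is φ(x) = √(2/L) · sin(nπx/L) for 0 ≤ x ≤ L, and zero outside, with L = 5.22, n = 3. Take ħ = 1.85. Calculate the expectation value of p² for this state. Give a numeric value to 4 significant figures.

11.16

p² φ = −ħ² d²φ/dx²; ⟨p²⟩ = −ħ² ∫ φ*·φ'' dx.
d/dx sin(nπx/L) = (nπ/L)·cos(nπx/L) and d²/dx² sin(nπx/L) = −(nπ/L)²·sin(nπx/L); on 0 ≤ x ≤ L, ∫sin²(nπx/L) dx = L/2 and ∫sin(nπx/L)·cos(nπx/L) dx = 0.
⟨p²⟩ = 11.157.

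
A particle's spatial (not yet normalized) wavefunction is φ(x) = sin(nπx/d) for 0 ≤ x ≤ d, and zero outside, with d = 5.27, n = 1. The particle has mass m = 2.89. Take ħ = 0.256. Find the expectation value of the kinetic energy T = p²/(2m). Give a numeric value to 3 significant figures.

0.00403

T = −(ħ²/2m) d²/dx², so ⟨T⟩ = −(ħ²/2m) ∫ φ*·φ'' dx / ∫|φ|² dx; with m = 2.89.
d/dx sin(nπx/d) = (nπ/d)·cos(nπx/d) and d²/dx² sin(nπx/d) = −(nπ/d)²·sin(nπx/d); on 0 ≤ x ≤ d, ∫sin²(nπx/d) dx = d/2 and ∫sin(nπx/d)·cos(nπx/d) dx = 0.
State is unnormalized: ∫|φ|² dx = 2.6350, and ∫φ*·(−ħ²/2m · φ'') dx = 0.010617, so ⟨T⟩ = 0.010617 / 2.6350.
⟨T⟩ = 0.0040293.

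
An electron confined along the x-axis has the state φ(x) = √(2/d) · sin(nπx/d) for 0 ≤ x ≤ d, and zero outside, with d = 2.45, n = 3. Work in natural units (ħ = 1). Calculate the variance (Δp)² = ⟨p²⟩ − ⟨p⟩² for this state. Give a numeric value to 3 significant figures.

14.8

Compute ⟨p⟩ and ⟨p²⟩ separately; (Δp)² = ⟨p²⟩ − ⟨p⟩².
d/dx sin(nπx/d) = (nπ/d)·cos(nπx/d) and d²/dx² sin(nπx/d) = −(nπ/d)²·sin(nπx/d); on 0 ≤ x ≤ d, ∫sin²(nπx/d) dx = d/2 and ∫sin(nπx/d)·cos(nπx/d) dx = 0.
⟨p⟩ = 0.0000 and ⟨p²⟩ = 14.798.
(Δp)² = 14.798 − (0.0000)² = 14.798.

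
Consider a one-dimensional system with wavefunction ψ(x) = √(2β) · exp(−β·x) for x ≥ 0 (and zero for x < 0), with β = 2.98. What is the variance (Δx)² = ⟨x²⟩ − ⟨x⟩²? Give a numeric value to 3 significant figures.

0.0282

Compute ⟨x⟩ and ⟨x²⟩ separately, then (Δx)² = ⟨x²⟩ − ⟨x⟩².
Every integrand reduces to terms xʲ·e^(−2βx) on [0, ∞); use ∫₀^∞ xʲ·e^(−2βx) dx = j!/(2β)^(j+1).
⟨x⟩ = 0.16779 and ⟨x²⟩ = 0.056304.
(Δx)² = 0.056304 − (0.16779)² = 0.028152.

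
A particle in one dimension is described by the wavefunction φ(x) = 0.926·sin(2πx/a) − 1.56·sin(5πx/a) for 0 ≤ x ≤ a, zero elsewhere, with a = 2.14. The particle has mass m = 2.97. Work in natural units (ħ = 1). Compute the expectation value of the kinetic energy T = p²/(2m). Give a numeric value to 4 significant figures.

7.085

T = −(ħ²/2m) d²/dx², so ⟨T⟩ = −(ħ²/2m) ∫ φ*·φ'' dx / ∫|φ|² dx; with m = 2.97.
d²/dx² sin(jπx/a) = −(jπ/a)²·sin(jπx/a); on 0 ≤ x ≤ a, ∫sin²(jπx/a) dx = a/2 and ∫sin(jπx/a)·sin(lπx/a) dx = 0 for j ≠ l, so only diagonal terms survive in ∫|φ|² and ∫φ·φ″; ∫φ·φ′ dx = [φ²/2] between the walls = 0.
State is unnormalized: ∫|φ|² dx = 3.5215, and ∫φ*·(−ħ²/2m · φ'') dx = 24.950, so ⟨T⟩ = 24.950 / 3.5215.
⟨T⟩ = 7.0853.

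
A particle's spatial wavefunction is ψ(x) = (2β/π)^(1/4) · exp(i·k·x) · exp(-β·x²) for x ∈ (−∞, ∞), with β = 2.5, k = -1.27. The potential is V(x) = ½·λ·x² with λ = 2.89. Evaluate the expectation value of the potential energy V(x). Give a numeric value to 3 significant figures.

0.145

⟨V⟩ = ∫ V(x)·|ψ|² dx.
Gaussian moments: ∫x^(2j)·e^(−2βx²) dx = (2j−1)!!/(4β)^j · √(π/(2β)), odd powers integrate to 0; here √(π/(2β)) = 0.79267.
⟨V⟩ = 0.14450.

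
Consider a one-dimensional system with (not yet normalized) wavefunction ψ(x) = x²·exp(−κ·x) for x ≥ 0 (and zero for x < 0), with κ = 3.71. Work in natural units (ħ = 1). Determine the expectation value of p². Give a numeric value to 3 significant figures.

p² ψ = −ħ² d²ψ/dx²; ⟨p²⟩ = −ħ² ∫ ψ*·ψ'' dx / ∫|ψ|² dx.
Differentiate x²·exp(−κ·x) with the product rule; every integrand then reduces to terms xʲ·e^(−2κx) on [0, ∞), with ∫₀^∞ xʲ·e^(−2κx) dx = j!/(2κ)^(j+1).
State is unnormalized: ∫|ψ|² dx = 0.0010671, and ∫ψ*·(−ħ² ψ'') dx = 0.0048957, so ⟨p²⟩ = 0.0048957 / 0.0010671.
⟨p²⟩ = 4.5880.

4.59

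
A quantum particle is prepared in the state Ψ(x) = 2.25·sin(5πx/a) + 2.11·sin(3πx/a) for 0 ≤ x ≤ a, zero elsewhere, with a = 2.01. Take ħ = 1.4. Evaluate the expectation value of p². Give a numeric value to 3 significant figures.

83.9

p² Ψ = −ħ² d²Ψ/dx²; ⟨p²⟩ = −ħ² ∫ Ψ*·Ψ'' dx / ∫|Ψ|² dx.
d²/dx² sin(jπx/a) = −(jπ/a)²·sin(jπx/a); on 0 ≤ x ≤ a, ∫sin²(jπx/a) dx = a/2 and ∫sin(jπx/a)·sin(lπx/a) dx = 0 for j ≠ l, so only diagonal terms survive in ∫|Ψ|² and ∫Ψ·Ψ″; ∫Ψ·Ψ′ dx = [Ψ²/2] between the walls = 0.
State is unnormalized: ∫|Ψ|² dx = 9.5622, and ∫Ψ*·(−ħ² Ψ'') dx = 801.84, so ⟨p²⟩ = 801.84 / 9.5622.
⟨p²⟩ = 83.855.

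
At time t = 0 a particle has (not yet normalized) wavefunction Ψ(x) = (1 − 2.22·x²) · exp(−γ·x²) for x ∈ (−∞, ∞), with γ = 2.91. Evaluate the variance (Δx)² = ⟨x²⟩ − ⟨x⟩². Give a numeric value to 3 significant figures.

Compute ⟨x⟩ and ⟨x²⟩ separately, then (Δx)² = ⟨x²⟩ − ⟨x⟩².
Expand each integrand as polynomial × e^(−2γx²) and use ∫x^(2j)·e^(−2γx²) dx = (2j−1)!!/(4γ)^j · √(π/(2γ)), odd powers → 0; here √(π/(2γ)) = 0.73471.
Normalization: ∫|Ψ|² dx = 0.53463.
⟨x⟩ = 0.0000 and ⟨x²⟩ = 0.047377.
(Δx)² = 0.047377 − (0.0000)² = 0.047377.

0.0474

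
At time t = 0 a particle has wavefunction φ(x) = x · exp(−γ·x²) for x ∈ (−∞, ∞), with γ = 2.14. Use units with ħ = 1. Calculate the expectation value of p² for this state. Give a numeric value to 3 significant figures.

p² φ = −ħ² d²φ/dx²; ⟨p²⟩ = −ħ² ∫ φ*·φ'' dx / ∫|φ|² dx.
Expand each integrand as polynomial × e^(−2γx²) and use ∫x^(2j)·e^(−2γx²) dx = (2j−1)!!/(4γ)^j · √(π/(2γ)), odd powers → 0; here √(π/(2γ)) = 0.85675. Differentiate with the product rule, d/dx e^(−γx²) = −2γx·e^(−γx²).
State is unnormalized: ∫|φ|² dx = 0.10009, and ∫φ*·(−ħ² φ'') dx = 0.64256, so ⟨p²⟩ = 0.64256 / 0.10009.
⟨p²⟩ = 6.4200.

6.42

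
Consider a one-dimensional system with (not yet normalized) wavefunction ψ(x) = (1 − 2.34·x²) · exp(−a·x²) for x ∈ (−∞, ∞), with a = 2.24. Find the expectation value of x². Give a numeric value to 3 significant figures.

0.0746

⟨x²⟩ = ∫ x²·|ψ|² dx / ∫|ψ|² dx (integrals over the domain).
Expand each integrand as polynomial × e^(−2ax²) and use ∫x^(2j)·e^(−2ax²) dx = (2j−1)!!/(4a)^j · √(π/(2a)), odd powers → 0; here √(π/(2a)) = 0.83741.
State is unnormalized: ∫|ψ|² dx = 0.57136, and ∫ψ*·x²·ψ dx = 0.042628, so ⟨x²⟩ = 0.042628 / 0.57136.
⟨x²⟩ = 0.074609.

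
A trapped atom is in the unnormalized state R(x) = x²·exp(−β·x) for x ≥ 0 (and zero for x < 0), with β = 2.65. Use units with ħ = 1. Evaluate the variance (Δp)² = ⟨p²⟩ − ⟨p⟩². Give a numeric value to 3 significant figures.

2.34

Compute ⟨p⟩ and ⟨p²⟩ separately; (Δp)² = ⟨p²⟩ − ⟨p⟩².
Differentiate x²·exp(−β·x) with the product rule; every integrand then reduces to terms xʲ·e^(−2βx) on [0, ∞), with ∫₀^∞ xʲ·e^(−2βx) dx = j!/(2β)^(j+1).
Normalization: ∫|R|² dx = 0.0057389.
⟨p⟩ = 0.0000 and ⟨p²⟩ = 2.3408.
(Δp)² = 2.3408 − (0.0000)² = 2.3408.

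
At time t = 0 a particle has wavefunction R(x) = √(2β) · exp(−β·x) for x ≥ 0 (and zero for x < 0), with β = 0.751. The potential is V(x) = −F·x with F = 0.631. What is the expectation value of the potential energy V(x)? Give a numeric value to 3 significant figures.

⟨V⟩ = ∫ V(x)·|R|² dx.
Every integrand reduces to terms xʲ·e^(−2βx) on [0, ∞); use ∫₀^∞ xʲ·e^(−2βx) dx = j!/(2β)^(j+1).
⟨V⟩ = -0.42011.

-0.420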